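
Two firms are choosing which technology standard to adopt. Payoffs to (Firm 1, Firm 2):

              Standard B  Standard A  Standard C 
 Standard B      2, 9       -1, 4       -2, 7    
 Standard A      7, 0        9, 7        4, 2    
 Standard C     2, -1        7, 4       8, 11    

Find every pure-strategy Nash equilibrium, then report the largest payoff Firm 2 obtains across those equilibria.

Both Standard A is a pure NE (Firm 1: 9 ≥ 7; Firm 2: 7 ≥ 2). Firm 2 gets 7.
Both Standard C is a pure NE (Firm 1: 8 ≥ 4; Firm 2: 11 ≥ 4). Firm 2 gets 11.
Every other cell has a profitable deviation for at least one player. Highest of {7, 11} is 11.

11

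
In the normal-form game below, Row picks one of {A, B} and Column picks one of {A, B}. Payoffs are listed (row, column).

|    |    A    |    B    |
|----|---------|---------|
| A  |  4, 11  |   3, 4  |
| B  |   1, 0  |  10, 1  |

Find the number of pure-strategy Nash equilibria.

Both A: Row gets 4 (best alternative 1); Column gets 11 (best alternative 4). Neither deviates — NE.
Both B: Row gets 10 (best alternative 3); Column gets 1 (best alternative 0). Neither deviates — NE.
(B, A) is not a NE: Row would switch to A (4 > 1).
No other cell survives both best-response checks, so there are 2 pure NE.

2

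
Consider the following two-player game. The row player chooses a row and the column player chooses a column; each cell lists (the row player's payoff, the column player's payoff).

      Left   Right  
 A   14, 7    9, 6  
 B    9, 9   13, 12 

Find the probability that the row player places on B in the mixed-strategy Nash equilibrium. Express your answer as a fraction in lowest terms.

1/4

The row player's mix p on A must make the column player indifferent between Left and Right.
The column player's payoff from Left: 7p + 9(1−p). From Right: 6p + 12(1−p).
Set equal: 1p = 3(1−p) → p = 3/4.
Probability on B is 1 − 3/4 = 1/4.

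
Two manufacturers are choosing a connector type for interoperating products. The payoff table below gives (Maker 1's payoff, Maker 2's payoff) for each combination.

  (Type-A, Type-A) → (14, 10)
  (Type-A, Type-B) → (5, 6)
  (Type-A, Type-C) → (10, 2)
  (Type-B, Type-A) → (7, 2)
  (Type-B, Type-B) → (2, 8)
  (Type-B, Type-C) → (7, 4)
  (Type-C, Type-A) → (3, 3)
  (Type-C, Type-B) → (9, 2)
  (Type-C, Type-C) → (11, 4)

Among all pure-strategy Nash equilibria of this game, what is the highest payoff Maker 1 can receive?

Both Type-A is a pure NE (Maker 1: 14 ≥ 7; Maker 2: 10 ≥ 6). Maker 1 gets 14.
Both Type-C is a pure NE (Maker 1: 11 ≥ 10; Maker 2: 4 ≥ 3). Maker 1 gets 11.
Every other cell has a profitable deviation for at least one player. Highest of {14, 11} is 14.

14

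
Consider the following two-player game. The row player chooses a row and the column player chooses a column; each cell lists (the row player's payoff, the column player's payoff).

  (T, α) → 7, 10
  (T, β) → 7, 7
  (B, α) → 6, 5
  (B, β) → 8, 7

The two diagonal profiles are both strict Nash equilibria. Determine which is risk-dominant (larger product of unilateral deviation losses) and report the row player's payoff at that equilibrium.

7

At (T, α): the row player loses 7 − 6 = 1 by deviating; the column player loses 10 − 7 = 3. Product = 1·3 = 3.
At (B, β): the row player loses 8 − 7 = 1 by deviating; the column player loses 7 − 5 = 2. Product = 1·2 = 2.
3 > 2, so (T, α) is risk-dominant. The row player's payoff there is 7.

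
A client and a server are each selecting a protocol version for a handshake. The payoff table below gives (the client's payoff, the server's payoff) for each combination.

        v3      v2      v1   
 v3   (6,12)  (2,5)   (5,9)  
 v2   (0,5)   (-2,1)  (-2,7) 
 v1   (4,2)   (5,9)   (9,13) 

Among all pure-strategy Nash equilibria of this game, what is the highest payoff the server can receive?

Both v3 is a pure NE (the client: 6 ≥ 4; the server: 12 ≥ 9). The server gets 12.
Both v1 is a pure NE (the client: 9 ≥ 5; the server: 13 ≥ 9). The server gets 13.
Every other cell has a profitable deviation for at least one player. Highest of {12, 13} is 13.

13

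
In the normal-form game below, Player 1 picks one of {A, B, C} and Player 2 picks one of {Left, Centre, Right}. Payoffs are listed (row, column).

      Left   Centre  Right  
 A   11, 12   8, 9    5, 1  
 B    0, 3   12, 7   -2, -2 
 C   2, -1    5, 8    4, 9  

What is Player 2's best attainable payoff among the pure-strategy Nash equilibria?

12

(A, Left) is a pure NE (Player 1: 11 ≥ 2; Player 2: 12 ≥ 9). Player 2 gets 12.
(B, Centre) is a pure NE (Player 1: 12 ≥ 8; Player 2: 7 ≥ 3). Player 2 gets 7.
Every other cell has a profitable deviation for at least one player. Highest of {12, 7} is 12.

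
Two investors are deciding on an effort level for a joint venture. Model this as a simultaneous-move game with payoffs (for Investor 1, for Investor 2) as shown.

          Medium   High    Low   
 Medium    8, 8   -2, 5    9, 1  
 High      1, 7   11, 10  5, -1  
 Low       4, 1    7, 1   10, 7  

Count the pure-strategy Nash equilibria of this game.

3

Both Medium: Investor 1 gets 8 (best alternative 4); Investor 2 gets 8 (best alternative 5). Neither deviates — NE.
Both High: Investor 1 gets 11 (best alternative 7); Investor 2 gets 10 (best alternative 7). Neither deviates — NE.
Both Low: Investor 1 gets 10 (best alternative 9); Investor 2 gets 7 (best alternative 1). Neither deviates — NE.
(High, Low) is not a NE: Investor 1 would switch to Low (10 > 5).
No other cell survives both best-response checks, so there are 3 pure NE.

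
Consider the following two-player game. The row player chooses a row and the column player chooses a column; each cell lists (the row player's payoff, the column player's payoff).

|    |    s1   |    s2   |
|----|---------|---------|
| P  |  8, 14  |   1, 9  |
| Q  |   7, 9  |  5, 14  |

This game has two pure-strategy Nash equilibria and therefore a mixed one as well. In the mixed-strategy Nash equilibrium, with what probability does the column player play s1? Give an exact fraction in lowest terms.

The column player's mix q on s1 must make the row player indifferent between P and Q.
The row player's payoff from P: 8q + 1(1−q). From Q: 7q + 5(1−q).
Set equal: 1q = 4(1−q) → q = 4/5.

4/5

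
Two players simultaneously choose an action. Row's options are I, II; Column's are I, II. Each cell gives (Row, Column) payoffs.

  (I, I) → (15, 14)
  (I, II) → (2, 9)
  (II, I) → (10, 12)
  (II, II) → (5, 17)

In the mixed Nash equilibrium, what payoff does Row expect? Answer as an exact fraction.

55/8

Column mixes with probability q on I, chosen so Row is indifferent: 15q + 2(1−q) = 10q + 5(1−q) gives q = 3/8.
Row's expected payoff (from either row, since indifferent) is 15·3/8 + 2·5/8 = 55/8.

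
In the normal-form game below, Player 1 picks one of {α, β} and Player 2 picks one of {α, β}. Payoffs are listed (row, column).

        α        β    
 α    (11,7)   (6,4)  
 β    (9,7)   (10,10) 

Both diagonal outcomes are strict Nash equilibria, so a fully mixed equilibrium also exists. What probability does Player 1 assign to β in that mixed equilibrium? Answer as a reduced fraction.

Player 1's mix p on α must make Player 2 indifferent between α and β.
Player 2's payoff from α: 7p + 7(1−p). From β: 4p + 10(1−p).
Set equal: 3p = 3(1−p) → p = 3/6 = 1/2.
Probability on β is 1 − 1/2 = 1/2.

1/2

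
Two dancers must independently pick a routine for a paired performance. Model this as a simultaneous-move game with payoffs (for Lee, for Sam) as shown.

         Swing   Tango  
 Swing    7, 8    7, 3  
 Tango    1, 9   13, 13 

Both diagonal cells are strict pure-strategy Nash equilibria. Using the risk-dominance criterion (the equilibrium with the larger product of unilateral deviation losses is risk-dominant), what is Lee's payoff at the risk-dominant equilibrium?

7

At both Swing: Lee loses 7 − 1 = 6 by deviating; Sam loses 8 − 3 = 5. Product = 6·5 = 30.
At both Tango: Lee loses 13 − 7 = 6 by deviating; Sam loses 13 − 9 = 4. Product = 6·4 = 24.
30 > 24, so both Swing is risk-dominant. Lee's payoff there is 7.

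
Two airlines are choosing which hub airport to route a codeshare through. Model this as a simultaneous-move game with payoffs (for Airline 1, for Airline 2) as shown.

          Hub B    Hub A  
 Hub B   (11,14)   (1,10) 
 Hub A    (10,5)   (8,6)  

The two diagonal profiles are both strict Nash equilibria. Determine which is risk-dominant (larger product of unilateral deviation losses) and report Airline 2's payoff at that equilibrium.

At both Hub B: Airline 1 loses 11 − 10 = 1 by deviating; Airline 2 loses 14 − 10 = 4. Product = 1·4 = 4.
At both Hub A: Airline 1 loses 8 − 1 = 7 by deviating; Airline 2 loses 6 − 5 = 1. Product = 7·1 = 7.
7 > 4, so both Hub A is risk-dominant. Airline 2's payoff there is 6.

6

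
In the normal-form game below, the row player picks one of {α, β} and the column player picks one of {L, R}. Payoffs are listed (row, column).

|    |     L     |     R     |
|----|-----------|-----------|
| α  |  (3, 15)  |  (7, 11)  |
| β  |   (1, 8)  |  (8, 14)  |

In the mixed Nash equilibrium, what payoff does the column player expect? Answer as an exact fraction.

The row player mixes with probability p on α, chosen so the column player is indifferent: 15p + 8(1−p) = 11p + 14(1−p) gives p = 3/5.
The column player's expected payoff is 15·3/5 + 8·2/5 = 61/5.

61/5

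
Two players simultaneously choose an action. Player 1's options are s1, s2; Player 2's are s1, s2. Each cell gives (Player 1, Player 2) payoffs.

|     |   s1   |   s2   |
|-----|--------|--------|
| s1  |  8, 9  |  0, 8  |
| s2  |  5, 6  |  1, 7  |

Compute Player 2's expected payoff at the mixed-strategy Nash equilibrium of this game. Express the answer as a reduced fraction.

15/2

Player 1 mixes with probability p on s1, chosen so Player 2 is indifferent: 9p + 6(1−p) = 8p + 7(1−p) gives p = 1/2.
Player 2's expected payoff is 9·1/2 + 6·1/2 = 15/2.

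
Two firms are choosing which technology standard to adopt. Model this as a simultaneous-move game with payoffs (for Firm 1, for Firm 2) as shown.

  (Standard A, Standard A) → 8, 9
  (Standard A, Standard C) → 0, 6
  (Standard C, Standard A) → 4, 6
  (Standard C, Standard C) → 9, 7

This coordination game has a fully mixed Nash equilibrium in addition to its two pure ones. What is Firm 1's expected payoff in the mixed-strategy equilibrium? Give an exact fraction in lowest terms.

72/13

Firm 2 mixes with probability q on Standard A, chosen so Firm 1 is indifferent: 8q + 0(1−q) = 4q + 9(1−q) gives q = 9/13.
Firm 1's expected payoff (from either row, since indifferent) is 8·9/13 + 0·4/13 = 72/13.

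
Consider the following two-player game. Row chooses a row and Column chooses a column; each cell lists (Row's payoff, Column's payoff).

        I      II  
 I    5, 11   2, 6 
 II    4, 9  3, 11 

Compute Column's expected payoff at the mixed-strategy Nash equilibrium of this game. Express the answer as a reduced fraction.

Row mixes with probability p on I, chosen so Column is indifferent: 11p + 9(1−p) = 6p + 11(1−p) gives p = 2/7.
Column's expected payoff is 11·2/7 + 9·5/7 = 67/7.

67/7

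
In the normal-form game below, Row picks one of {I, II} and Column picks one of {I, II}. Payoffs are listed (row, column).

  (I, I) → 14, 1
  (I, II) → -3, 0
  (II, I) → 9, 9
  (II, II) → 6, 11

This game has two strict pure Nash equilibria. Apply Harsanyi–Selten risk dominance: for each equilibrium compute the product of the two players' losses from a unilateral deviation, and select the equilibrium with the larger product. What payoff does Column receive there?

At both I: Row loses 14 − 9 = 5 by deviating; Column loses 1 − 0 = 1. Product = 5·1 = 5.
At both II: Row loses 6 − (-3) = 9 by deviating; Column loses 11 − 9 = 2. Product = 9·2 = 18.
18 > 5, so both II is risk-dominant. Column's payoff there is 11.

11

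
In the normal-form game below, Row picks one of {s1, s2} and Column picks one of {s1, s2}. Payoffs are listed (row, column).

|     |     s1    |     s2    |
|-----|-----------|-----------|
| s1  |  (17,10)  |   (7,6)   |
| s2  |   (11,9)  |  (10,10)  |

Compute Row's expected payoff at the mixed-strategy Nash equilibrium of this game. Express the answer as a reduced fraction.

Column mixes with probability q on s1, chosen so Row is indifferent: 17q + 7(1−q) = 11q + 10(1−q) gives q = 1/3.
Row's expected payoff (from either row, since indifferent) is 17·1/3 + 7·2/3 = 31/3.

31/3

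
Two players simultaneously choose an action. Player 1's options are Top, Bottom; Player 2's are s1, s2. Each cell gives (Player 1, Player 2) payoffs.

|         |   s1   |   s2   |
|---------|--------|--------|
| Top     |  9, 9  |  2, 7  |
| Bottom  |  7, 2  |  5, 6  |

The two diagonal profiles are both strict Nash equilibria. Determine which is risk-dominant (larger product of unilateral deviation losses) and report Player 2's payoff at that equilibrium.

6

At (Top, s1): Player 1 loses 9 − 7 = 2 by deviating; Player 2 loses 9 − 7 = 2. Product = 2·2 = 4.
At (Bottom, s2): Player 1 loses 5 − 2 = 3 by deviating; Player 2 loses 6 − 2 = 4. Product = 3·4 = 12.
12 > 4, so (Bottom, s2) is risk-dominant. Player 2's payoff there is 6.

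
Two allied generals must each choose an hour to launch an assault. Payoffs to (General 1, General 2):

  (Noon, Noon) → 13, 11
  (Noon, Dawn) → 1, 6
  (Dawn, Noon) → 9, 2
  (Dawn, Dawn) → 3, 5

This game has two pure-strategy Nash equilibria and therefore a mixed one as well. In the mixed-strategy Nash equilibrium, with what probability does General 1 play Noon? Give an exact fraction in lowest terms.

General 1's mix p on Noon must make General 2 indifferent between Noon and Dawn.
General 2's payoff from Noon: 11p + 2(1−p). From Dawn: 6p + 5(1−p).
Set equal: 5p = 3(1−p) → p = 3/8.

3/8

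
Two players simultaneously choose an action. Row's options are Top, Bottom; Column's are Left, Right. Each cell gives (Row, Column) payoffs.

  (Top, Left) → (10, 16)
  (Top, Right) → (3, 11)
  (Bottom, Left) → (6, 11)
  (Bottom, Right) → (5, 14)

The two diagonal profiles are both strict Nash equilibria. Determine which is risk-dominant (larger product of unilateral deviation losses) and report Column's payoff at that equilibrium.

16

At (Top, Left): Row loses 10 − 6 = 4 by deviating; Column loses 16 − 11 = 5. Product = 4·5 = 20.
At (Bottom, Right): Row loses 5 − 3 = 2 by deviating; Column loses 14 − 11 = 3. Product = 2·3 = 6.
20 > 6, so (Top, Left) is risk-dominant. Column's payoff there is 16.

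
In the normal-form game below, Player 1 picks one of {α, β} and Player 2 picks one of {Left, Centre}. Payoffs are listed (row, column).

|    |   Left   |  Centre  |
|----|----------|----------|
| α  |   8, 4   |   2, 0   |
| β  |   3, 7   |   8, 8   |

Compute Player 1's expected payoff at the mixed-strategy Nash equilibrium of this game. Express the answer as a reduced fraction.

Player 2 mixes with probability q on Left, chosen so Player 1 is indifferent: 8q + 2(1−q) = 3q + 8(1−q) gives q = 6/11.
Player 1's expected payoff (from either row, since indifferent) is 8·6/11 + 2·5/11 = 58/11.

58/11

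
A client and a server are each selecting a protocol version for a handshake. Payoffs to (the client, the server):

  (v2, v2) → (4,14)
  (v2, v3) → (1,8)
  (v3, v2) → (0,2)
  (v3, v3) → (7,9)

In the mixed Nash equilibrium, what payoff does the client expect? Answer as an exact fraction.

14/5

The server mixes with probability q on v2, chosen so the client is indifferent: 4q + 1(1−q) = 0q + 7(1−q) gives q = 3/5.
The client's expected payoff (from either row, since indifferent) is 4·3/5 + 1·2/5 = 14/5.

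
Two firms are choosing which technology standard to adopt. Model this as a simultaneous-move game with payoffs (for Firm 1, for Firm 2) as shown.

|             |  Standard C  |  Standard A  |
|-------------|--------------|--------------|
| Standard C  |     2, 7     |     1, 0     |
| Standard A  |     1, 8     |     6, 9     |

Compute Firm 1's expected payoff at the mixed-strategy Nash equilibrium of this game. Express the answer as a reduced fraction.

Firm 2 mixes with probability q on Standard C, chosen so Firm 1 is indifferent: 2q + 1(1−q) = 1q + 6(1−q) gives q = 5/6.
Firm 1's expected payoff (from either row, since indifferent) is 2·5/6 + 1·1/6 = 11/6.

11/6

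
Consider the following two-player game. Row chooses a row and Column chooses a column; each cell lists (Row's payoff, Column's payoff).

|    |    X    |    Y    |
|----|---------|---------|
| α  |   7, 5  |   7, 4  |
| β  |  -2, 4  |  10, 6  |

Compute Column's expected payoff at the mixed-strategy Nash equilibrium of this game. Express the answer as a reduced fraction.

14/3

Row mixes with probability p on α, chosen so Column is indifferent: 5p + 4(1−p) = 4p + 6(1−p) gives p = 2/3.
Column's expected payoff is 5·2/3 + 4·1/3 = 14/3.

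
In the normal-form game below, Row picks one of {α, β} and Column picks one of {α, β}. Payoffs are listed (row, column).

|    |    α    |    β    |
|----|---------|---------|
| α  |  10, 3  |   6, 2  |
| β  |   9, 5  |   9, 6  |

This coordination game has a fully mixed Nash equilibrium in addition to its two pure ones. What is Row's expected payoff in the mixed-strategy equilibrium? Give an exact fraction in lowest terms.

9

Column mixes with probability q on α, chosen so Row is indifferent: 10q + 6(1−q) = 9q + 9(1−q) gives q = 3/4.
Row's expected payoff (from either row, since indifferent) is 10·3/4 + 6·1/4 = 9.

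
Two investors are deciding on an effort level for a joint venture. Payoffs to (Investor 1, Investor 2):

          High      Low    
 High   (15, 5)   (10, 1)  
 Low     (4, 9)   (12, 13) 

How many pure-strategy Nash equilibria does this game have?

Both High: Investor 1 gets 15 (best alternative 4); Investor 2 gets 5 (best alternative 1). Neither deviates — NE.
Both Low: Investor 1 gets 12 (best alternative 10); Investor 2 gets 13 (best alternative 9). Neither deviates — NE.
(Low, High) is not a NE: Investor 1 would switch to High (15 > 4).
No other cell survives both best-response checks, so there are 2 pure NE.

2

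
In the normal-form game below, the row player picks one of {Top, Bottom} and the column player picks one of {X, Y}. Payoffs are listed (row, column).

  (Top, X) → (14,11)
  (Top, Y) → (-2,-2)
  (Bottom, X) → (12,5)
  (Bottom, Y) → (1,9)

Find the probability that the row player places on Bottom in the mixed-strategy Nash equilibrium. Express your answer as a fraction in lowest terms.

13/17

The row player's mix p on Top must make the column player indifferent between X and Y.
The column player's payoff from X: 11p + 5(1−p). From Y: (-2)p + 9(1−p).
Set equal: 13p = 4(1−p) → p = 4/17.
Probability on Bottom is 1 − 4/17 = 13/17.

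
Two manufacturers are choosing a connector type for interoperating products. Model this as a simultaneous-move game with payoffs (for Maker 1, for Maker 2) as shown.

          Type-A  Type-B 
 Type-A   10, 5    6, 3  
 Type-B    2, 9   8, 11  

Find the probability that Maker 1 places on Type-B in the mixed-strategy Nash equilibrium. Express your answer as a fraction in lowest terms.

1/2

Maker 1's mix p on Type-A must make Maker 2 indifferent between Type-A and Type-B.
Maker 2's payoff from Type-A: 5p + 9(1−p). From Type-B: 3p + 11(1−p).
Set equal: 2p = 2(1−p) → p = 2/4 = 1/2.
Probability on Type-B is 1 − 1/2 = 1/2.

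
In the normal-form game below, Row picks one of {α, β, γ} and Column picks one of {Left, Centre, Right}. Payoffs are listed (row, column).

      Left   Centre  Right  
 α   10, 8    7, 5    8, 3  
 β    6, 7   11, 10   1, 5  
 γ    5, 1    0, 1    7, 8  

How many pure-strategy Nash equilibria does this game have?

(α, Left): Row gets 10 (best alternative 6); Column gets 8 (best alternative 5). Neither deviates — NE.
(β, Centre): Row gets 11 (best alternative 7); Column gets 10 (best alternative 7). Neither deviates — NE.
(γ, Right) is not a NE: Row would switch to α (8 > 7).
No other cell survives both best-response checks, so there are 2 pure NE.

2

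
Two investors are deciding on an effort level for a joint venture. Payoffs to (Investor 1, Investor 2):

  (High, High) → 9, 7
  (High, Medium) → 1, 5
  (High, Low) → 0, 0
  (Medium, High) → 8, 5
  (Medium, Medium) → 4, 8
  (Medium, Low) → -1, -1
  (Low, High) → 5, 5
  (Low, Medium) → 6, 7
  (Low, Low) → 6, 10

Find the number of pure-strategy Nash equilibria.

2

Both High: Investor 1 gets 9 (best alternative 8); Investor 2 gets 7 (best alternative 5). Neither deviates — NE.
Both Low: Investor 1 gets 6 (best alternative 0); Investor 2 gets 10 (best alternative 7). Neither deviates — NE.
Both Medium is not a NE: Investor 1 would switch to Low (6 > 4).
No other cell survives both best-response checks, so there are 2 pure NE.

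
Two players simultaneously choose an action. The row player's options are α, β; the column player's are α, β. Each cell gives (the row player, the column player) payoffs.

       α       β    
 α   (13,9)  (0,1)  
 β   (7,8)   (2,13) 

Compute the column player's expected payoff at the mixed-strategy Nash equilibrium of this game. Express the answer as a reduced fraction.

The row player mixes with probability p on α, chosen so the column player is indifferent: 9p + 8(1−p) = 1p + 13(1−p) gives p = 5/13.
The column player's expected payoff is 9·5/13 + 8·8/13 = 109/13.

109/13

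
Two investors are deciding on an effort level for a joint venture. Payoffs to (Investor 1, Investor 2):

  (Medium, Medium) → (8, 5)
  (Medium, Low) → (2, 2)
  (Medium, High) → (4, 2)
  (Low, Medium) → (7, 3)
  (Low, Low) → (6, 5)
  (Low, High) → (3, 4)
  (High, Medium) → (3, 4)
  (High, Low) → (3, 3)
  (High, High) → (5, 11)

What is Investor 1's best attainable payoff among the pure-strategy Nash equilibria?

8

Both Medium is a pure NE (Investor 1: 8 ≥ 7; Investor 2: 5 ≥ 2). Investor 1 gets 8.
Both Low is a pure NE (Investor 1: 6 ≥ 3; Investor 2: 5 ≥ 4). Investor 1 gets 6.
Both High is a pure NE (Investor 1: 5 ≥ 4; Investor 2: 11 ≥ 4). Investor 1 gets 5.
Every other cell has a profitable deviation for at least one player. Highest of {8, 6, 5} is 8.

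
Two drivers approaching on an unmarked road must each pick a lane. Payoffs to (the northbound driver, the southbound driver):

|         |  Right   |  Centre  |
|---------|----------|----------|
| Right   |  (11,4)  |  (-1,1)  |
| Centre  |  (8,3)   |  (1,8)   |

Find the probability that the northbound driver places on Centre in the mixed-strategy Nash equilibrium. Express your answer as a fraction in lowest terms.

The northbound driver's mix p on Right must make the southbound driver indifferent between Right and Centre.
The southbound driver's payoff from Right: 4p + 3(1−p). From Centre: 1p + 8(1−p).
Set equal: 3p = 5(1−p) → p = 5/8.
Probability on Centre is 1 − 5/8 = 3/8.

3/8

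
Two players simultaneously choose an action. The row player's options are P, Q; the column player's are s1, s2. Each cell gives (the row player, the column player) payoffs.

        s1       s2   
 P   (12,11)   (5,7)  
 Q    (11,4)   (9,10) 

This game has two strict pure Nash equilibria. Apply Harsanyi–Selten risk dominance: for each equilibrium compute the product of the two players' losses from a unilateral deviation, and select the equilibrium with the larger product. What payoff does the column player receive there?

At (P, s1): the row player loses 12 − 11 = 1 by deviating; the column player loses 11 − 7 = 4. Product = 1·4 = 4.
At (Q, s2): the row player loses 9 − 5 = 4 by deviating; the column player loses 10 − 4 = 6. Product = 4·6 = 24.
24 > 4, so (Q, s2) is risk-dominant. The column player's payoff there is 10.

10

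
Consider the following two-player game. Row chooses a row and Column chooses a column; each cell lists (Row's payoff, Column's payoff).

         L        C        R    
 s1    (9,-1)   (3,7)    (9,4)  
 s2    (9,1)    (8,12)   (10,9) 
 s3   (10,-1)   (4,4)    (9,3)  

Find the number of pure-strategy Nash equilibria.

(s2, C): Row gets 8 (best alternative 4); Column gets 12 (best alternative 9). Neither deviates — NE.
(s3, R) is not a NE: Row would switch to s2 (10 > 9).
No other cell survives both best-response checks, so there is 1 pure NE.

1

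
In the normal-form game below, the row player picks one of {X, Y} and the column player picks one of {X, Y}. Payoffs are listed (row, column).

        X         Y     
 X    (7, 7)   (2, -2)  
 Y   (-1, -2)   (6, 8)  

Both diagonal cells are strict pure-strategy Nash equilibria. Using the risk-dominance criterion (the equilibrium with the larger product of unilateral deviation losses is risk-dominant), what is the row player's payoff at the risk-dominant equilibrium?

At both X: the row player loses 7 − (-1) = 8 by deviating; the column player loses 7 − (-2) = 9. Product = 8·9 = 72.
At both Y: the row player loses 6 − 2 = 4 by deviating; the column player loses 8 − (-2) = 10. Product = 4·10 = 40.
72 > 40, so both X is risk-dominant. The row player's payoff there is 7.

7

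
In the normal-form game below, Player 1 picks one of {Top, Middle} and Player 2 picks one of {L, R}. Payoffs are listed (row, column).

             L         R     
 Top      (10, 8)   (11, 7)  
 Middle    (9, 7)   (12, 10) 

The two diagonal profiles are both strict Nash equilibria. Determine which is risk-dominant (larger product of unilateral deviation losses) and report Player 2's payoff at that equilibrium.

10

At (Top, L): Player 1 loses 10 − 9 = 1 by deviating; Player 2 loses 8 − 7 = 1. Product = 1·1 = 1.
At (Middle, R): Player 1 loses 12 − 11 = 1 by deviating; Player 2 loses 10 − 7 = 3. Product = 1·3 = 3.
3 > 1, so (Middle, R) is risk-dominant. Player 2's payoff there is 10.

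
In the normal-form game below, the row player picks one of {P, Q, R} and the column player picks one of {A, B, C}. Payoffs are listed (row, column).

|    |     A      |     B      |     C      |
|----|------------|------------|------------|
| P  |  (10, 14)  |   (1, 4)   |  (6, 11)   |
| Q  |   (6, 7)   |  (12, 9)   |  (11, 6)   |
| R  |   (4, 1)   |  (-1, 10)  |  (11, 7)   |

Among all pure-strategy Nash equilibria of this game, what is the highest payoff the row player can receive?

(P, A) is a pure NE (the row player: 10 ≥ 6; the column player: 14 ≥ 11). The row player gets 10.
(Q, B) is a pure NE (the row player: 12 ≥ 1; the column player: 9 ≥ 7). The row player gets 12.
Every other cell has a profitable deviation for at least one player. Highest of {10, 12} is 12.

12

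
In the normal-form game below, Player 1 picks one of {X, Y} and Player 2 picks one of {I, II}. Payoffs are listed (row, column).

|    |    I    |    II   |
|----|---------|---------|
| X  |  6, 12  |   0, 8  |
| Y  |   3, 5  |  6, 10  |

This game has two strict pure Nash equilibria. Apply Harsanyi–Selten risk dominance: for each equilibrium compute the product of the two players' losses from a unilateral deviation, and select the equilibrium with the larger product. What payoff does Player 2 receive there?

At (X, I): Player 1 loses 6 − 3 = 3 by deviating; Player 2 loses 12 − 8 = 4. Product = 3·4 = 12.
At (Y, II): Player 1 loses 6 − 0 = 6 by deviating; Player 2 loses 10 − 5 = 5. Product = 6·5 = 30.
30 > 12, so (Y, II) is risk-dominant. Player 2's payoff there is 10.

10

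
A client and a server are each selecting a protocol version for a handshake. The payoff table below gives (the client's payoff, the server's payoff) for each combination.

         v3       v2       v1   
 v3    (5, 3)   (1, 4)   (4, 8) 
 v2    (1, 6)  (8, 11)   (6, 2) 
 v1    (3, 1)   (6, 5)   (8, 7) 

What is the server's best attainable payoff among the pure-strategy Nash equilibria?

Both v2 is a pure NE (the client: 8 ≥ 6; the server: 11 ≥ 6). The server gets 11.
Both v1 is a pure NE (the client: 8 ≥ 6; the server: 7 ≥ 5). The server gets 7.
Every other cell has a profitable deviation for at least one player. Highest of {11, 7} is 11.

11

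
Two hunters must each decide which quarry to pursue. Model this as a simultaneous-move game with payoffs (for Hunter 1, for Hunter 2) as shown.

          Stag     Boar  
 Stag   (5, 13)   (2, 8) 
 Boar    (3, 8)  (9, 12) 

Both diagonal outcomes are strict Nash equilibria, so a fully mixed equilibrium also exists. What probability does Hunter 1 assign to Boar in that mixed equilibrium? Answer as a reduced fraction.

5/9

Hunter 1's mix p on Stag must make Hunter 2 indifferent between Stag and Boar.
Hunter 2's payoff from Stag: 13p + 8(1−p). From Boar: 8p + 12(1−p).
Set equal: 5p = 4(1−p) → p = 4/9.
Probability on Boar is 1 − 4/9 = 5/9.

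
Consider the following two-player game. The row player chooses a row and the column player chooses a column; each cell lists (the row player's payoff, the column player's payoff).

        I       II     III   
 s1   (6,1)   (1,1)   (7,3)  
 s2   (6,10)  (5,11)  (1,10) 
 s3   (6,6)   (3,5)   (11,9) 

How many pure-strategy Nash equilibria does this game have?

2

(s2, II): the row player gets 5 (best alternative 3); the column player gets 11 (best alternative 10). Neither deviates — NE.
(s3, III): the row player gets 11 (best alternative 7); the column player gets 9 (best alternative 6). Neither deviates — NE.
(s1, I) is not a NE: the column player would switch to III (3 > 1).
No other cell survives both best-response checks, so there are 2 pure NE.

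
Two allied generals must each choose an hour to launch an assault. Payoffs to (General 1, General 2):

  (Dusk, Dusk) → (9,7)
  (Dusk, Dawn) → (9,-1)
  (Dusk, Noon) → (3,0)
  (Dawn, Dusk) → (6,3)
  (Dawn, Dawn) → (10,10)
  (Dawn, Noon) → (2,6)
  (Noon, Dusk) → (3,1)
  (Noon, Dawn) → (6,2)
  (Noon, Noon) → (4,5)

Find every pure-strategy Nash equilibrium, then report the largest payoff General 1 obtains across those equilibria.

10

Both Dusk is a pure NE (General 1: 9 ≥ 6; General 2: 7 ≥ 0). General 1 gets 9.
Both Dawn is a pure NE (General 1: 10 ≥ 9; General 2: 10 ≥ 6). General 1 gets 10.
Both Noon is a pure NE (General 1: 4 ≥ 3; General 2: 5 ≥ 2). General 1 gets 4.
Every other cell has a profitable deviation for at least one player. Highest of {9, 10, 4} is 10.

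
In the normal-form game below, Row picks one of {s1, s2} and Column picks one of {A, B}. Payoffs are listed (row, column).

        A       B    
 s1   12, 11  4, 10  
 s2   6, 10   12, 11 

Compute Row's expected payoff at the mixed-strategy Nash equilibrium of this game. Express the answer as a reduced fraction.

Column mixes with probability q on A, chosen so Row is indifferent: 12q + 4(1−q) = 6q + 12(1−q) gives q = 4/7.
Row's expected payoff (from either row, since indifferent) is 12·4/7 + 4·3/7 = 60/7.

60/7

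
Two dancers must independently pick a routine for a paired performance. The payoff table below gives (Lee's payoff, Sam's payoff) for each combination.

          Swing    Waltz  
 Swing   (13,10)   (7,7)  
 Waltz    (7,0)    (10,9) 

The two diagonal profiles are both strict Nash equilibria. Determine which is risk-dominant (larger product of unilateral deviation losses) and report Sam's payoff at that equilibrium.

At both Swing: Lee loses 13 − 7 = 6 by deviating; Sam loses 10 − 7 = 3. Product = 6·3 = 18.
At both Waltz: Lee loses 10 − 7 = 3 by deviating; Sam loses 9 − 0 = 9. Product = 3·9 = 27.
27 > 18, so both Waltz is risk-dominant. Sam's payoff there is 9.

9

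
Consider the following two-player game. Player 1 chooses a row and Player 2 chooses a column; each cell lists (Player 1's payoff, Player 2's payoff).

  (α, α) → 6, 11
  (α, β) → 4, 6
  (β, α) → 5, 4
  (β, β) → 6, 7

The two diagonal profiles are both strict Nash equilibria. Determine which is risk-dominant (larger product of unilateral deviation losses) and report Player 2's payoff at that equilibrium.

At both α: Player 1 loses 6 − 5 = 1 by deviating; Player 2 loses 11 − 6 = 5. Product = 1·5 = 5.
At both β: Player 1 loses 6 − 4 = 2 by deviating; Player 2 loses 7 − 4 = 3. Product = 2·3 = 6.
6 > 5, so both β is risk-dominant. Player 2's payoff there is 7.

7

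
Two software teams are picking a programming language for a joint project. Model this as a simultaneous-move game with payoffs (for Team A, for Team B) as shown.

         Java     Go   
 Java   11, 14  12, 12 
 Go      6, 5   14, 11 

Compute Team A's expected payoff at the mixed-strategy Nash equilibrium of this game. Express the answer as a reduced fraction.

82/7

Team B mixes with probability q on Java, chosen so Team A is indifferent: 11q + 12(1−q) = 6q + 14(1−q) gives q = 2/7.
Team A's expected payoff (from either row, since indifferent) is 11·2/7 + 12·5/7 = 82/7.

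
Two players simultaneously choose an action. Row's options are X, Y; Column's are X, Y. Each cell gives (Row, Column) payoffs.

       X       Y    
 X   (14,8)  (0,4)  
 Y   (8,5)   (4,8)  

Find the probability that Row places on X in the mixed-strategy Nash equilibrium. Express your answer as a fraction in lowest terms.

Row's mix p on X must make Column indifferent between X and Y.
Column's payoff from X: 8p + 5(1−p). From Y: 4p + 8(1−p).
Set equal: 4p = 3(1−p) → p = 3/7.

3/7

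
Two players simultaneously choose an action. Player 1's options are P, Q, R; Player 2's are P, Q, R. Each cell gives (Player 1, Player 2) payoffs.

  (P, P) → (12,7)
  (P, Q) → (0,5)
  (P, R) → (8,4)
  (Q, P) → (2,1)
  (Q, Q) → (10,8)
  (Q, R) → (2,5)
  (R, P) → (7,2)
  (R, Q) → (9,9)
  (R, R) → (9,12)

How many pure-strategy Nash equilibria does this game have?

3

Both P: Player 1 gets 12 (best alternative 7); Player 2 gets 7 (best alternative 5). Neither deviates — NE.
Both Q: Player 1 gets 10 (best alternative 9); Player 2 gets 8 (best alternative 5). Neither deviates — NE.
Both R: Player 1 gets 9 (best alternative 8); Player 2 gets 12 (best alternative 9). Neither deviates — NE.
(Q, R) is not a NE: Player 1 would switch to R (9 > 2).
No other cell survives both best-response checks, so there are 3 pure NE.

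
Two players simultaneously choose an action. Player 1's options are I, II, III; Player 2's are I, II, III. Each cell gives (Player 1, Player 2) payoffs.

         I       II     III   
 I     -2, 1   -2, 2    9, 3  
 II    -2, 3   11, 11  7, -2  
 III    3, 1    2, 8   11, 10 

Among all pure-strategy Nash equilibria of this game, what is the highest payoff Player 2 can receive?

Both II is a pure NE (Player 1: 11 ≥ 2; Player 2: 11 ≥ 3). Player 2 gets 11.
Both III is a pure NE (Player 1: 11 ≥ 9; Player 2: 10 ≥ 8). Player 2 gets 10.
Every other cell has a profitable deviation for at least one player. Highest of {11, 10} is 11.

11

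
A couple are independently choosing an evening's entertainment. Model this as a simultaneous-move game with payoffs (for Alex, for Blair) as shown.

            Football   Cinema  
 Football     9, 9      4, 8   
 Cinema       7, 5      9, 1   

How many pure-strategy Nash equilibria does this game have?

Both Football: Alex gets 9 (best alternative 7); Blair gets 9 (best alternative 8). Neither deviates — NE.
Both Cinema is not a NE: Blair would switch to Football (5 > 1).
No other cell survives both best-response checks, so there is 1 pure NE.

1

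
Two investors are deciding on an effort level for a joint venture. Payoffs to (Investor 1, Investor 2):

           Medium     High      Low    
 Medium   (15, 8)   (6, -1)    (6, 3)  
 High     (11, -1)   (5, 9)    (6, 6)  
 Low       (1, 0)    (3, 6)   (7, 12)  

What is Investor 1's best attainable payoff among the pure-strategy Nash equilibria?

15

Both Medium is a pure NE (Investor 1: 15 ≥ 11; Investor 2: 8 ≥ 3). Investor 1 gets 15.
Both Low is a pure NE (Investor 1: 7 ≥ 6; Investor 2: 12 ≥ 6). Investor 1 gets 7.
Every other cell has a profitable deviation for at least one player. Highest of {15, 7} is 15.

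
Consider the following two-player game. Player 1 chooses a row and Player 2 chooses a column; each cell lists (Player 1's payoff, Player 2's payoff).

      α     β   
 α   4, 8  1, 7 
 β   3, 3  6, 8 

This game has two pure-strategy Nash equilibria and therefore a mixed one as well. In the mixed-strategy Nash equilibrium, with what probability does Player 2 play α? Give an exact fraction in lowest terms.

Player 2's mix q on α must make Player 1 indifferent between α and β.
Player 1's payoff from α: 4q + 1(1−q). From β: 3q + 6(1−q).
Set equal: 1q = 5(1−q) → q = 5/6.

5/6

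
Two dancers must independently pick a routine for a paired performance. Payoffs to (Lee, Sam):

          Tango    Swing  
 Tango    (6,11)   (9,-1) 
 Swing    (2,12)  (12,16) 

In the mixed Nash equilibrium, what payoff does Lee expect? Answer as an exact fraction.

54/7

Sam mixes with probability q on Tango, chosen so Lee is indifferent: 6q + 9(1−q) = 2q + 12(1−q) gives q = 3/7.
Lee's expected payoff (from either row, since indifferent) is 6·3/7 + 9·4/7 = 54/7.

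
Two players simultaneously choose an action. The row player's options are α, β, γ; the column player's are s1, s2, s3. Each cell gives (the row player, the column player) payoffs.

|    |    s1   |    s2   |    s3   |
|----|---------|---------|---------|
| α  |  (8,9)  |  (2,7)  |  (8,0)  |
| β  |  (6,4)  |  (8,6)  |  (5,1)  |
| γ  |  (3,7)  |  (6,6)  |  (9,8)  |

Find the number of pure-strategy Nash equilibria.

3

(α, s1): the row player gets 8 (best alternative 6); the column player gets 9 (best alternative 7). Neither deviates — NE.
(β, s2): the row player gets 8 (best alternative 6); the column player gets 6 (best alternative 4). Neither deviates — NE.
(γ, s3): the row player gets 9 (best alternative 8); the column player gets 8 (best alternative 7). Neither deviates — NE.
(α, s3) is not a NE: the row player would switch to γ (9 > 8).
No other cell survives both best-response checks, so there are 3 pure NE.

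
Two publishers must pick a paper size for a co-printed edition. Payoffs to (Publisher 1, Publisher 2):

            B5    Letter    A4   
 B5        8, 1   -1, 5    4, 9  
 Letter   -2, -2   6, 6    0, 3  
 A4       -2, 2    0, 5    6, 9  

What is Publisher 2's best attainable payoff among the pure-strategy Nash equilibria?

Both Letter is a pure NE (Publisher 1: 6 ≥ 0; Publisher 2: 6 ≥ 3). Publisher 2 gets 6.
Both A4 is a pure NE (Publisher 1: 6 ≥ 4; Publisher 2: 9 ≥ 5). Publisher 2 gets 9.
Every other cell has a profitable deviation for at least one player. Highest of {6, 9} is 9.

9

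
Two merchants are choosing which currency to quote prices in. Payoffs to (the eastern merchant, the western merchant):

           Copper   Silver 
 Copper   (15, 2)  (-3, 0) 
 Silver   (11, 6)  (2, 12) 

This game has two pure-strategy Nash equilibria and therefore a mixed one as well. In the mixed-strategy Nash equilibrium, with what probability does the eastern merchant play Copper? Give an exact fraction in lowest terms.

3/4

The eastern merchant's mix p on Copper must make the western merchant indifferent between Copper and Silver.
The western merchant's payoff from Copper: 2p + 6(1−p). From Silver: 0p + 12(1−p).
Set equal: 2p = 6(1−p) → p = 6/8 = 3/4.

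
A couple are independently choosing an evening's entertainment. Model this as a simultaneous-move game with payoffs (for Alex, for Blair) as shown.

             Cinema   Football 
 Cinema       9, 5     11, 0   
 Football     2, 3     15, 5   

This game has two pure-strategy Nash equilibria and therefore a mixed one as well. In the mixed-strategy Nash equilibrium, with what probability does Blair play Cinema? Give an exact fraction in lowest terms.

Blair's mix q on Cinema must make Alex indifferent between Cinema and Football.
Alex's payoff from Cinema: 9q + 11(1−q). From Football: 2q + 15(1−q).
Set equal: 7q = 4(1−q) → q = 4/11.

4/11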